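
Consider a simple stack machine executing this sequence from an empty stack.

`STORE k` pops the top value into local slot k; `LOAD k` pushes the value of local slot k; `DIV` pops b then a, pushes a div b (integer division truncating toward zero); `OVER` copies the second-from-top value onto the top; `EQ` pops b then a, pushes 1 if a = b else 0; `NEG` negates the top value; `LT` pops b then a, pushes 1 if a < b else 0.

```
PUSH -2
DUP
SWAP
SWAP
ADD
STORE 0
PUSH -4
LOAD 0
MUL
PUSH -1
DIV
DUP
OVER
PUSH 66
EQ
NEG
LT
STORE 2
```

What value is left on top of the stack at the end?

PUSH -2 → -2
DUP     → -2 -2
SWAP    → -2 -2
SWAP    → -2 -2
ADD     → -4
STORE 0 → (empty)
PUSH -4 → -4
LOAD 0  → -4 -4
MUL     → 16
PUSH -1 → 16 -1
DIV     → -16
DUP     → -16 -16
OVER    → -16 -16 -16
PUSH 66 → -16 -16 -16 66
EQ      → -16 -16 0
NEG     → -16 -16 0
LT      → -16 1
STORE 2 → -16

-16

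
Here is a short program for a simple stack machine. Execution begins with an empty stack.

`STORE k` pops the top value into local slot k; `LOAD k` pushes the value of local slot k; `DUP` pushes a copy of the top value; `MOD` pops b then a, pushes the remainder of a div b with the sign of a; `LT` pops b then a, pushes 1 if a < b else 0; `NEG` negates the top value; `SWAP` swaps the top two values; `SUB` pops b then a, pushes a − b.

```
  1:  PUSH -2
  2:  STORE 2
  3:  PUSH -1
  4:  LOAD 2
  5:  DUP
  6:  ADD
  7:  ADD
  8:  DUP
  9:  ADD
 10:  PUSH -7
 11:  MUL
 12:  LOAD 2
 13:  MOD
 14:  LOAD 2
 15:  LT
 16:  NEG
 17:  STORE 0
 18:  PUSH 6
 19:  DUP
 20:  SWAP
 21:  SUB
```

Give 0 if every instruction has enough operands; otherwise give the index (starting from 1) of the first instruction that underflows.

PUSH -2  [-2]
STORE 2  []
PUSH -1  [-1]
LOAD 2   [-1, -2]
DUP      [-1, -2, -2]
ADD      [-1, -4]
ADD      [-5]
DUP      [-5, -5]
ADD      [-10]
PUSH -7  [-10, -7]
MUL      [70]
LOAD 2   [70, -2]
MOD      [0]
LOAD 2   [0, -2]
LT       [0]
NEG      [0]
STORE 0  []
PUSH 6   [6]
DUP      [6, 6]
SWAP     [6, 6]
SUB      [0]

0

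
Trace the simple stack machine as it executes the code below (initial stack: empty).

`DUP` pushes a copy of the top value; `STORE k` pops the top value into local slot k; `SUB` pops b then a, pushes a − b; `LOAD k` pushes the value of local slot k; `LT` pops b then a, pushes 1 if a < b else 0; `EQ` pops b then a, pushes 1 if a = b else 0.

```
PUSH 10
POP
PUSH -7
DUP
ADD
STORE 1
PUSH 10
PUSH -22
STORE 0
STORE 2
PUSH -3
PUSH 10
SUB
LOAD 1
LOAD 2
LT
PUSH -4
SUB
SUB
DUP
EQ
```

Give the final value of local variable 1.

PUSH 10  -> 10
POP      -> (empty)
PUSH -7  -> -7
DUP      -> -7 -7
ADD      -> -14
STORE 1  -> (empty)
PUSH 10  -> 10
PUSH -22 -> 10 -22
STORE 0  -> 10
STORE 2  -> (empty)
PUSH -3  -> -3
PUSH 10  -> -3 10
SUB      -> -13
LOAD 1   -> -13 -14
LOAD 2   -> -13 -14 10
LT       -> -13 1
PUSH -4  -> -13 1 -4
SUB      -> -13 5
SUB      -> -18
DUP      -> -18 -18
EQ       -> 1

-14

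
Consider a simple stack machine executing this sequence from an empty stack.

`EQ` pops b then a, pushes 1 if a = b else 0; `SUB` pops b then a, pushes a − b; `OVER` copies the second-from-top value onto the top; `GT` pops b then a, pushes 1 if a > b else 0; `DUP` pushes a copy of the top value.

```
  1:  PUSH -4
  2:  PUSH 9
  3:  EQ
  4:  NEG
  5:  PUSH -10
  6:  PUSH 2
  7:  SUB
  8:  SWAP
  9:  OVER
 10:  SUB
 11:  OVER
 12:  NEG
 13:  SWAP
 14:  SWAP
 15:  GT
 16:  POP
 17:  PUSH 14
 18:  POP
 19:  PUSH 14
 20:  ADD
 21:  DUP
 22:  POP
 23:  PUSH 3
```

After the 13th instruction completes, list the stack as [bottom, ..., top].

[-12, 12, 12]

PUSH -4   -4
PUSH 9    -4 9
EQ        0
NEG       0
PUSH -10  0 -10
PUSH 2    0 -10 2
SUB       0 -12
SWAP      -12 0
OVER      -12 0 -12
SUB       -12 12
OVER      -12 12 -12
NEG       -12 12 12
SWAP      -12 12 12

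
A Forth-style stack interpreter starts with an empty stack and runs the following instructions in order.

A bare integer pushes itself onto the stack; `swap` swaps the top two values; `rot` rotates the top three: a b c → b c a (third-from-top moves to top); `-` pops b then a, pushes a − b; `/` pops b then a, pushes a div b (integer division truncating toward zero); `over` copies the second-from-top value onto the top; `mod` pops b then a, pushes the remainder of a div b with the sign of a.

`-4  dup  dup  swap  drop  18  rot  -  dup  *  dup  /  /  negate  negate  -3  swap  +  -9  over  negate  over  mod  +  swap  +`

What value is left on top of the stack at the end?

-9

-4     : -4
dup    : -4 -4
dup    : -4 -4 -4
swap   : -4 -4 -4
drop   : -4 -4
18     : -4 -4 18
rot    : -4 18 -4
-      : -4 22
dup    : -4 22 22
*      : -4 484
dup    : -4 484 484
/      : -4 1
/      : -4
negate : 4
negate : -4
-3     : -4 -3
swap   : -3 -4
+      : -7
-9     : -7 -9
over   : -7 -9 -7
negate : -7 -9 7
over   : -7 -9 7 -9
mod    : -7 -9 7
+      : -7 -2
swap   : -2 -7
+      : -9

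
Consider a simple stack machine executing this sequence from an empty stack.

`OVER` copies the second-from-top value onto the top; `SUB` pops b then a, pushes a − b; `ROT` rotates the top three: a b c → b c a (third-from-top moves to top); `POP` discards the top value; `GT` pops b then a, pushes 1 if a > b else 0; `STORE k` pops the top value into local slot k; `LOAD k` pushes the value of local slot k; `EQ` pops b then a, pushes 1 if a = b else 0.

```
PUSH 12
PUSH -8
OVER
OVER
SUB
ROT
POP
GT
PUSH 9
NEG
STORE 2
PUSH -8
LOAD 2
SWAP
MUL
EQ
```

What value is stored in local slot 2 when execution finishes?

-9

PUSH 12 : [12]
PUSH -8 : [12, -8]
OVER    : [12, -8, 12]
OVER    : [12, -8, 12, -8]
SUB     : [12, -8, 20]
ROT     : [-8, 20, 12]
POP     : [-8, 20]
GT      : [0]
PUSH 9  : [0, 9]
NEG     : [0, -9]
STORE 2 : [0]
PUSH -8 : [0, -8]
LOAD 2  : [0, -8, -9]
SWAP    : [0, -9, -8]
MUL     : [0, 72]
EQ      : [0]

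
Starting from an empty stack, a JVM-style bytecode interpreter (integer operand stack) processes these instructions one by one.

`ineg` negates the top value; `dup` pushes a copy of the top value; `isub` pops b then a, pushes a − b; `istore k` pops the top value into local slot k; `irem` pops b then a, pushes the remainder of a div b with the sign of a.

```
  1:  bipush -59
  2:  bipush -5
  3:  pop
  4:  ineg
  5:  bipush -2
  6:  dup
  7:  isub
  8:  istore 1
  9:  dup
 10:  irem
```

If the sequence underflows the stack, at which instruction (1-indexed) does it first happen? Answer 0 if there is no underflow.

0

bipush -59 → -59
bipush -5  → -59 -5
pop        → -59
ineg       → 59
bipush -2  → 59 -2
dup        → 59 -2 -2
isub       → 59 0
istore 1   → 59
dup        → 59 59
irem       → 0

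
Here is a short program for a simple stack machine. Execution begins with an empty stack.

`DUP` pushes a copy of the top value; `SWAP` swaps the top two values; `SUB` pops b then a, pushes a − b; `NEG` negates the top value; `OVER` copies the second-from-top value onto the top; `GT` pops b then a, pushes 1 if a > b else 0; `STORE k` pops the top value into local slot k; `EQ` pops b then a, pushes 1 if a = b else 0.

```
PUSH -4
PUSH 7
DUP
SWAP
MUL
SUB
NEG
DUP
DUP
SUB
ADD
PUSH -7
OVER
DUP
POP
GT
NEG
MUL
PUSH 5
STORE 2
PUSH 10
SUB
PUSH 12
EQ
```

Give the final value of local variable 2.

PUSH -4 → [-4]
PUSH 7  → [-4, 7]
DUP     → [-4, 7, 7]
SWAP    → [-4, 7, 7]
MUL     → [-4, 49]
SUB     → [-53]
NEG     → [53]
DUP     → [53, 53]
DUP     → [53, 53, 53]
SUB     → [53, 0]
ADD     → [53]
PUSH -7 → [53, -7]
OVER    → [53, -7, 53]
DUP     → [53, -7, 53, 53]
POP     → [53, -7, 53]
GT      → [53, 0]
NEG     → [53, 0]
MUL     → [0]
PUSH 5  → [0, 5]
STORE 2 → [0]
PUSH 10 → [0, 10]
SUB     → [-10]
PUSH 12 → [-10, 12]
EQ      → [0]

5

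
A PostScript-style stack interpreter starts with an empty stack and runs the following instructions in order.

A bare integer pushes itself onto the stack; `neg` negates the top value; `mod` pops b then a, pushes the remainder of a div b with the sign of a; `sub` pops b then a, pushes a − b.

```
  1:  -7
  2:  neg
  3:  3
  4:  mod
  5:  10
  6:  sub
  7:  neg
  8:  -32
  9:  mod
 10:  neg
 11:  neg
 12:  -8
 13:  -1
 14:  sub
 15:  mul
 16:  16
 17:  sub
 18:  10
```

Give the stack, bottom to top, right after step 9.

-7  : [-7]
neg : [7]
3   : [7, 3]
mod : [1]
10  : [1, 10]
sub : [-9]
neg : [9]
-32 : [9, -32]
mod : [9]

[9]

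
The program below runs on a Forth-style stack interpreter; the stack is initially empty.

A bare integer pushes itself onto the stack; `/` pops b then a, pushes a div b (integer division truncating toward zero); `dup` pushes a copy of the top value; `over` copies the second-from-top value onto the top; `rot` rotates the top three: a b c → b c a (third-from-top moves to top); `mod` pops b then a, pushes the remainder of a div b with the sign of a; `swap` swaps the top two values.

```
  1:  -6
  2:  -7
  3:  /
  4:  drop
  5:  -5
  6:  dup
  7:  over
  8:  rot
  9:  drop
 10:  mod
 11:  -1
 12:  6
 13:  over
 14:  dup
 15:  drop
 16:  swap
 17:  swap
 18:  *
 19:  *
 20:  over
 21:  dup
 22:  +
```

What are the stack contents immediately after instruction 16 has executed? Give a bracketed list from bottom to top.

[0, -1, -1, 6]

-6   → [-6]
-7   → [-6, -7]
/    → [0]
drop → []
-5   → [-5]
dup  → [-5, -5]
over → [-5, -5, -5]
rot  → [-5, -5, -5]
drop → [-5, -5]
mod  → [0]
-1   → [0, -1]
6    → [0, -1, 6]
over → [0, -1, 6, -1]
dup  → [0, -1, 6, -1, -1]
drop → [0, -1, 6, -1]
swap → [0, -1, -1, 6]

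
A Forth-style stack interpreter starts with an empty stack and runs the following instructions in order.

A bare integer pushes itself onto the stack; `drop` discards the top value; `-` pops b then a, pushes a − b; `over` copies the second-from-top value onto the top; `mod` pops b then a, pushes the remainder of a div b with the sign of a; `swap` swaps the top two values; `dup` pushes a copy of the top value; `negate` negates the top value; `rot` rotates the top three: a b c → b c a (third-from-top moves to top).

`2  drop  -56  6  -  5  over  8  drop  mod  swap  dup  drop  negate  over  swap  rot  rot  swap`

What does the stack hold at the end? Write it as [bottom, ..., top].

2      : 2
drop   : (empty)
-56    : -56
6      : -56 6
-      : -62
5      : -62 5
over   : -62 5 -62
8      : -62 5 -62 8
drop   : -62 5 -62
mod    : -62 5
swap   : 5 -62
dup    : 5 -62 -62
drop   : 5 -62
negate : 5 62
over   : 5 62 5
swap   : 5 5 62
rot    : 5 62 5
rot    : 62 5 5
swap   : 62 5 5

[62, 5, 5]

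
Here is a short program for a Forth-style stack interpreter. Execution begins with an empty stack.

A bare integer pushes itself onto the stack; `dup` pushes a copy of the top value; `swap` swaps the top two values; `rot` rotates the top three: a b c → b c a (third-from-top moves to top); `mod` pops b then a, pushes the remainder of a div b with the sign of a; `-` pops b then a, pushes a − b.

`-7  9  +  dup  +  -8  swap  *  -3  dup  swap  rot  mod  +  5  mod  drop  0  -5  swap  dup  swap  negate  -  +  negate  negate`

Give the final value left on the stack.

-7     -> -7
9      -> -7 9
+      -> 2
dup    -> 2 2
+      -> 4
-8     -> 4 -8
swap   -> -8 4
*      -> -32
-3     -> -32 -3
dup    -> -32 -3 -3
swap   -> -32 -3 -3
rot    -> -3 -3 -32
mod    -> -3 -3
+      -> -6
5      -> -6 5
mod    -> -1
drop   -> (empty)
0      -> 0
-5     -> 0 -5
swap   -> -5 0
dup    -> -5 0 0
swap   -> -5 0 0
negate -> -5 0 0
-      -> -5 0
+      -> -5
negate -> 5
negate -> -5

-5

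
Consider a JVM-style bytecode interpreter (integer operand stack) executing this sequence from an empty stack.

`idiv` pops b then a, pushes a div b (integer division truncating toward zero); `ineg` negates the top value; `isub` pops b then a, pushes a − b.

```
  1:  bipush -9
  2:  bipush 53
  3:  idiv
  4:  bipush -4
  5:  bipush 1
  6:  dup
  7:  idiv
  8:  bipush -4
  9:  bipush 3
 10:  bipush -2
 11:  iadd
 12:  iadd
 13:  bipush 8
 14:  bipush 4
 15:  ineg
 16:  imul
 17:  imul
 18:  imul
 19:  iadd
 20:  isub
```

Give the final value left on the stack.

-92

bipush -9 → -9
bipush 53 → -9 53
idiv      → 0
bipush -4 → 0 -4
bipush 1  → 0 -4 1
dup       → 0 -4 1 1
idiv      → 0 -4 1
bipush -4 → 0 -4 1 -4
bipush 3  → 0 -4 1 -4 3
bipush -2 → 0 -4 1 -4 3 -2
iadd      → 0 -4 1 -4 1
iadd      → 0 -4 1 -3
bipush 8  → 0 -4 1 -3 8
bipush 4  → 0 -4 1 -3 8 4
ineg      → 0 -4 1 -3 8 -4
imul      → 0 -4 1 -3 -32
imul      → 0 -4 1 96
imul      → 0 -4 96
iadd      → 0 92
isub      → -92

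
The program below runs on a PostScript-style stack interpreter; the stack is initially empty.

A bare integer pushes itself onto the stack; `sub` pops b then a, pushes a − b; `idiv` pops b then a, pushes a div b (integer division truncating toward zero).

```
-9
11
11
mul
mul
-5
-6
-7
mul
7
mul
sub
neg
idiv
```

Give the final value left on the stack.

-9   -> [-9]
11   -> [-9, 11]
11   -> [-9, 11, 11]
mul  -> [-9, 121]
mul  -> [-1089]
-5   -> [-1089, -5]
-6   -> [-1089, -5, -6]
-7   -> [-1089, -5, -6, -7]
mul  -> [-1089, -5, 42]
7    -> [-1089, -5, 42, 7]
mul  -> [-1089, -5, 294]
sub  -> [-1089, -299]
neg  -> [-1089, 299]
idiv -> [-3]

-3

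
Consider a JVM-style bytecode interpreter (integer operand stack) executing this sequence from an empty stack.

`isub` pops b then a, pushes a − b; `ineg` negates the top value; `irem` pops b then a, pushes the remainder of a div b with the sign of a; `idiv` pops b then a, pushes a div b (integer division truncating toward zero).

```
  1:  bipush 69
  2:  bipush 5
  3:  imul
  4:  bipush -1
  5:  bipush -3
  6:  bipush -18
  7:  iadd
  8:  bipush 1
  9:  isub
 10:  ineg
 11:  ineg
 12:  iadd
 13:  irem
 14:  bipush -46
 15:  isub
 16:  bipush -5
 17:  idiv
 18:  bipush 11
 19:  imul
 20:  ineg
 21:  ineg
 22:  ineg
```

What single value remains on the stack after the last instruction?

99

bipush 69  : 69
bipush 5   : 69 5
imul       : 345
bipush -1  : 345 -1
bipush -3  : 345 -1 -3
bipush -18 : 345 -1 -3 -18
iadd       : 345 -1 -21
bipush 1   : 345 -1 -21 1
isub       : 345 -1 -22
ineg       : 345 -1 22
ineg       : 345 -1 -22
iadd       : 345 -23
irem       : 0
bipush -46 : 0 -46
isub       : 46
bipush -5  : 46 -5
idiv       : -9
bipush 11  : -9 11
imul       : -99
ineg       : 99
ineg       : -99
ineg       : 99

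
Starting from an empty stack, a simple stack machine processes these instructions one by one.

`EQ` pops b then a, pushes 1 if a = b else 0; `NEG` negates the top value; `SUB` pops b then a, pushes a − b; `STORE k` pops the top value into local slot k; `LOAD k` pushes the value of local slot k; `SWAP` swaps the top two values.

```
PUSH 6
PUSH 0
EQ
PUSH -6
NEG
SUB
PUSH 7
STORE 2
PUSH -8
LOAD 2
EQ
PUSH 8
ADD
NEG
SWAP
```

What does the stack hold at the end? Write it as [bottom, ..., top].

[-8, -6]

PUSH 6   6
PUSH 0   6 0
EQ       0
PUSH -6  0 -6
NEG      0 6
SUB      -6
PUSH 7   -6 7
STORE 2  -6
PUSH -8  -6 -8
LOAD 2   -6 -8 7
EQ       -6 0
PUSH 8   -6 0 8
ADD      -6 8
NEG      -6 -8
SWAP     -8 -6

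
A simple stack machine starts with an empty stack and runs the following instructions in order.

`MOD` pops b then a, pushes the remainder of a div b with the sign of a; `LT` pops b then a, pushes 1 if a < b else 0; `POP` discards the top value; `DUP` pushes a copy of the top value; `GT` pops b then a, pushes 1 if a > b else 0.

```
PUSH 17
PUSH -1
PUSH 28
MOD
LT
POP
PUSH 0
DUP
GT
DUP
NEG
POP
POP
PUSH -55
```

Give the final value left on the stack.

-55

PUSH 17  → [17]
PUSH -1  → [17, -1]
PUSH 28  → [17, -1, 28]
MOD      → [17, -1]
LT       → [0]
POP      → []
PUSH 0   → [0]
DUP      → [0, 0]
GT       → [0]
DUP      → [0, 0]
NEG      → [0, 0]
POP      → [0]
POP      → []
PUSH -55 → [-55]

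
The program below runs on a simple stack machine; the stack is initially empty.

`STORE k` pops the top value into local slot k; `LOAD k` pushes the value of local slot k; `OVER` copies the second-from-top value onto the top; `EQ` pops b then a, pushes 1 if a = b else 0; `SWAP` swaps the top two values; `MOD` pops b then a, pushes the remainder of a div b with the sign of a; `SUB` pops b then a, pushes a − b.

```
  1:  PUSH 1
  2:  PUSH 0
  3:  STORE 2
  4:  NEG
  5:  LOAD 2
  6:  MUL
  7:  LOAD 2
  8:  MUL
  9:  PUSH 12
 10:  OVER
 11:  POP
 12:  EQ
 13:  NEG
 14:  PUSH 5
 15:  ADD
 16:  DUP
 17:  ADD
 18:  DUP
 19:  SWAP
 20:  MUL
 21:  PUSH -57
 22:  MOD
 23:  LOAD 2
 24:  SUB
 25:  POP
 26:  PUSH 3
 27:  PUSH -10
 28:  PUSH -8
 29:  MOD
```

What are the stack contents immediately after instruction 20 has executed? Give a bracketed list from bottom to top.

PUSH 1   1
PUSH 0   1 0
STORE 2  1
NEG      -1
LOAD 2   -1 0
MUL      0
LOAD 2   0 0
MUL      0
PUSH 12  0 12
OVER     0 12 0
POP      0 12
EQ       0
NEG      0
PUSH 5   0 5
ADD      5
DUP      5 5
ADD      10
DUP      10 10
SWAP     10 10
MUL      100

[100]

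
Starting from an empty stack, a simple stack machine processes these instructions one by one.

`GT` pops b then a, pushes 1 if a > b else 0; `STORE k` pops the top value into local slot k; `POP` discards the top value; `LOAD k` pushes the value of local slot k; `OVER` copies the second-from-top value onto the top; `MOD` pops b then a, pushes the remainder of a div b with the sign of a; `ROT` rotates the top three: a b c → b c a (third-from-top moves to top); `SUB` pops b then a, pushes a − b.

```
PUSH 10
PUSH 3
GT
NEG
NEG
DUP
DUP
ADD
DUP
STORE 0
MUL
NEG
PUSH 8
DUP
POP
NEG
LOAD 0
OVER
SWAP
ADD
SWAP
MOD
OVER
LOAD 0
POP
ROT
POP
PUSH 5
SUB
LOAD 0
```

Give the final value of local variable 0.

2

PUSH 10 -> 10
PUSH 3  -> 10 3
GT      -> 1
NEG     -> -1
NEG     -> 1
DUP     -> 1 1
DUP     -> 1 1 1
ADD     -> 1 2
DUP     -> 1 2 2
STORE 0 -> 1 2
MUL     -> 2
NEG     -> -2
PUSH 8  -> -2 8
DUP     -> -2 8 8
POP     -> -2 8
NEG     -> -2 -8
LOAD 0  -> -2 -8 2
OVER    -> -2 -8 2 -8
SWAP    -> -2 -8 -8 2
ADD     -> -2 -8 -6
SWAP    -> -2 -6 -8
MOD     -> -2 -6
OVER    -> -2 -6 -2
LOAD 0  -> -2 -6 -2 2
POP     -> -2 -6 -2
ROT     -> -6 -2 -2
POP     -> -6 -2
PUSH 5  -> -6 -2 5
SUB     -> -6 -7
LOAD 0  -> -6 -7 2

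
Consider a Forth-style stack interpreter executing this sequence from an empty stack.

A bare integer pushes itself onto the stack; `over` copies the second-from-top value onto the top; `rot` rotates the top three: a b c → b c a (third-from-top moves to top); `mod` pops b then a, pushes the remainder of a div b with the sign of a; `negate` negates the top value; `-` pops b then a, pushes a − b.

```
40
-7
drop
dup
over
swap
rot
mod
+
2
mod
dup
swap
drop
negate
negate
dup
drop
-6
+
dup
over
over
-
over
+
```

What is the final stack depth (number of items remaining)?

40     → [40]
-7     → [40, -7]
drop   → [40]
dup    → [40, 40]
over   → [40, 40, 40]
swap   → [40, 40, 40]
rot    → [40, 40, 40]
mod    → [40, 0]
+      → [40]
2      → [40, 2]
mod    → [0]
dup    → [0, 0]
swap   → [0, 0]
drop   → [0]
negate → [0]
negate → [0]
dup    → [0, 0]
drop   → [0]
-6     → [0, -6]
+      → [-6]
dup    → [-6, -6]
over   → [-6, -6, -6]
over   → [-6, -6, -6, -6]
-      → [-6, -6, 0]
over   → [-6, -6, 0, -6]
+      → [-6, -6, -6]

3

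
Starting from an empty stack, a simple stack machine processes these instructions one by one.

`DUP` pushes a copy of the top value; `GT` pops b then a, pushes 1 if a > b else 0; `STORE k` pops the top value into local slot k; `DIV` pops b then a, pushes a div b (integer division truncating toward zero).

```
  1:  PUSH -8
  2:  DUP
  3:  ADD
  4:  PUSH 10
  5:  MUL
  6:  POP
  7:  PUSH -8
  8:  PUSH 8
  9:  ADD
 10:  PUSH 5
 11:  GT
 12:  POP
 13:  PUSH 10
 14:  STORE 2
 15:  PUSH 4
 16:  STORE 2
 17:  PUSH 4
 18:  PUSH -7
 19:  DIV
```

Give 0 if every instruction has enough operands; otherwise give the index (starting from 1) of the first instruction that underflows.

PUSH -8 : -8
DUP     : -8 -8
ADD     : -16
PUSH 10 : -16 10
MUL     : -160
POP     : (empty)
PUSH -8 : -8
PUSH 8  : -8 8
ADD     : 0
PUSH 5  : 0 5
GT      : 0
POP     : (empty)
PUSH 10 : 10
STORE 2 : (empty)
PUSH 4  : 4
STORE 2 : (empty)
PUSH 4  : 4
PUSH -7 : 4 -7
DIV     : 0

0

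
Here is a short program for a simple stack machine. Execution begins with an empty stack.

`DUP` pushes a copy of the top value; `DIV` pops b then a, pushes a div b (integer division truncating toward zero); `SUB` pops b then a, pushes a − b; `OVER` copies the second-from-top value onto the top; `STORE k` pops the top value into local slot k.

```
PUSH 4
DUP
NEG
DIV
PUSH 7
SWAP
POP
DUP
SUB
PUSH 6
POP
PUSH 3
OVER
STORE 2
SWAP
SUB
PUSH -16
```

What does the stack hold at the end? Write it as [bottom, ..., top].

[3, -16]

PUSH 4   -> 4
DUP      -> 4 4
NEG      -> 4 -4
DIV      -> -1
PUSH 7   -> -1 7
SWAP     -> 7 -1
POP      -> 7
DUP      -> 7 7
SUB      -> 0
PUSH 6   -> 0 6
POP      -> 0
PUSH 3   -> 0 3
OVER     -> 0 3 0
STORE 2  -> 0 3
SWAP     -> 3 0
SUB      -> 3
PUSH -16 -> 3 -16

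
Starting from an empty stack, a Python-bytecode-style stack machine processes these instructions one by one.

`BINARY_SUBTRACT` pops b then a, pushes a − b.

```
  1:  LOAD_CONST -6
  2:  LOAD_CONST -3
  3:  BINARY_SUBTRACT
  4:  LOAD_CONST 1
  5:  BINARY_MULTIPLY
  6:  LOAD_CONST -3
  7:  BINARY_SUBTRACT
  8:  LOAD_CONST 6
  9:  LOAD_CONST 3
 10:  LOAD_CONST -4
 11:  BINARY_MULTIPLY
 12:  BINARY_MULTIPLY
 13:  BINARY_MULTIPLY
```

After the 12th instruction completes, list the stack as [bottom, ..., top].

[0, -72]

LOAD_CONST -6   → [-6]
LOAD_CONST -3   → [-6, -3]
BINARY_SUBTRACT → [-3]
LOAD_CONST 1    → [-3, 1]
BINARY_MULTIPLY → [-3]
LOAD_CONST -3   → [-3, -3]
BINARY_SUBTRACT → [0]
LOAD_CONST 6    → [0, 6]
LOAD_CONST 3    → [0, 6, 3]
LOAD_CONST -4   → [0, 6, 3, -4]
BINARY_MULTIPLY → [0, 6, -12]
BINARY_MULTIPLY → [0, -72]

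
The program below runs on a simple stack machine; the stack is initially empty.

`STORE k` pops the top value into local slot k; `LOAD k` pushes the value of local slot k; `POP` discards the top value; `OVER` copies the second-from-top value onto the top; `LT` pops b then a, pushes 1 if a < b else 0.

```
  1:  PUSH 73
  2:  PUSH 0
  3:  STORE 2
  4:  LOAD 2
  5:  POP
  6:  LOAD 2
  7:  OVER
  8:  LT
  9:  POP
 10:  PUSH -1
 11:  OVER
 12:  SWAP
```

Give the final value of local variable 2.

0

PUSH 73 → [73]
PUSH 0  → [73, 0]
STORE 2 → [73]
LOAD 2  → [73, 0]
POP     → [73]
LOAD 2  → [73, 0]
OVER    → [73, 0, 73]
LT      → [73, 1]
POP     → [73]
PUSH -1 → [73, -1]
OVER    → [73, -1, 73]
SWAP    → [73, 73, -1]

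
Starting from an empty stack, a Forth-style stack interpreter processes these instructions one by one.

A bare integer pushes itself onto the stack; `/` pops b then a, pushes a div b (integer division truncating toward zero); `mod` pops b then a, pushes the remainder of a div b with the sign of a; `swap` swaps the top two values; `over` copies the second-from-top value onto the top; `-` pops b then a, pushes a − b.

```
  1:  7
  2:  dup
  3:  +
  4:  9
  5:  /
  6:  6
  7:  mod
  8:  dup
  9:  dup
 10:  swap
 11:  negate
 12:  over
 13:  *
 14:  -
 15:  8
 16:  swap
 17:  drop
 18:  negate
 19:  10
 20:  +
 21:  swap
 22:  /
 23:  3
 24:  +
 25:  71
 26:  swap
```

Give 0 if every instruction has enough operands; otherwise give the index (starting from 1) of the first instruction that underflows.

0

7       7
dup     7 7
+       14
9       14 9
/       1
6       1 6
mod     1
dup     1 1
dup     1 1 1
swap    1 1 1
negate  1 1 -1
over    1 1 -1 1
*       1 1 -1
-       1 2
8       1 2 8
swap    1 8 2
drop    1 8
negate  1 -8
10      1 -8 10
+       1 2
swap    2 1
/       2
3       2 3
+       5
71      5 71
swap    71 5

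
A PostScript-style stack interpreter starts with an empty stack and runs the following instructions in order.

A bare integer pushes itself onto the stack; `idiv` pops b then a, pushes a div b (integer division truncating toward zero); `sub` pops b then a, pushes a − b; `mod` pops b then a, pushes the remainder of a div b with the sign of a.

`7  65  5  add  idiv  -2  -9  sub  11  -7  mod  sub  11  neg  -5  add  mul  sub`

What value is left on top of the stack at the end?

48

7    : [7]
65   : [7, 65]
5    : [7, 65, 5]
add  : [7, 70]
idiv : [0]
-2   : [0, -2]
-9   : [0, -2, -9]
sub  : [0, 7]
11   : [0, 7, 11]
-7   : [0, 7, 11, -7]
mod  : [0, 7, 4]
sub  : [0, 3]
11   : [0, 3, 11]
neg  : [0, 3, -11]
-5   : [0, 3, -11, -5]
add  : [0, 3, -16]
mul  : [0, -48]
sub  : [48]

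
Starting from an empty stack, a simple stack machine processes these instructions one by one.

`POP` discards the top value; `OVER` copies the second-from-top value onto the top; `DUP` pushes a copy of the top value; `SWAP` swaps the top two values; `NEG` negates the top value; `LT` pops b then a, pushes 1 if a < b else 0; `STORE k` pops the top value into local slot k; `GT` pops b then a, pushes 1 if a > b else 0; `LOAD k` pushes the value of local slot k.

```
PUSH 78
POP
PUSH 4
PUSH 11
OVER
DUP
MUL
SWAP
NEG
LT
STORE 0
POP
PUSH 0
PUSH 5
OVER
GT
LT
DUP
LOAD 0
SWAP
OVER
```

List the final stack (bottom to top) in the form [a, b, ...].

[1, 0, 1, 0]

PUSH 78 -> [78]
POP     -> []
PUSH 4  -> [4]
PUSH 11 -> [4, 11]
OVER    -> [4, 11, 4]
DUP     -> [4, 11, 4, 4]
MUL     -> [4, 11, 16]
SWAP    -> [4, 16, 11]
NEG     -> [4, 16, -11]
LT      -> [4, 0]
STORE 0 -> [4]
POP     -> []
PUSH 0  -> [0]
PUSH 5  -> [0, 5]
OVER    -> [0, 5, 0]
GT      -> [0, 1]
LT      -> [1]
DUP     -> [1, 1]
LOAD 0  -> [1, 1, 0]
SWAP    -> [1, 0, 1]
OVER    -> [1, 0, 1, 0]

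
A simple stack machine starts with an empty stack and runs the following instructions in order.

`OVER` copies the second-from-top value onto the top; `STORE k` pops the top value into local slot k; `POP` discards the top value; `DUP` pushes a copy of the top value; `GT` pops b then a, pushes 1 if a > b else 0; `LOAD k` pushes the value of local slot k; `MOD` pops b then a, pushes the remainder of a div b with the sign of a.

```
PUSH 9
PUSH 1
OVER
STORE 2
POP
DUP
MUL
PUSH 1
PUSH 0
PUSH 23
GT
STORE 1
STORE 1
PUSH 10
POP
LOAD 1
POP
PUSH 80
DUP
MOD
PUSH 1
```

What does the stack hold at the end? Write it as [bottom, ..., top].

[81, 0, 1]

PUSH 9  : 9
PUSH 1  : 9 1
OVER    : 9 1 9
STORE 2 : 9 1
POP     : 9
DUP     : 9 9
MUL     : 81
PUSH 1  : 81 1
PUSH 0  : 81 1 0
PUSH 23 : 81 1 0 23
GT      : 81 1 0
STORE 1 : 81 1
STORE 1 : 81
PUSH 10 : 81 10
POP     : 81
LOAD 1  : 81 1
POP     : 81
PUSH 80 : 81 80
DUP     : 81 80 80
MOD     : 81 0
PUSH 1  : 81 0 1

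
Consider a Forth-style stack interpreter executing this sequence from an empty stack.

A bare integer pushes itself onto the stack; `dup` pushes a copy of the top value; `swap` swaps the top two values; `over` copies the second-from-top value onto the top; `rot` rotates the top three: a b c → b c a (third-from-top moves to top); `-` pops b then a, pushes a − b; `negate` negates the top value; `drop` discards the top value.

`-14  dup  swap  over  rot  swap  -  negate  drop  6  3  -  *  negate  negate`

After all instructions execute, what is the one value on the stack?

-14    → [-14]
dup    → [-14, -14]
swap   → [-14, -14]
over   → [-14, -14, -14]
rot    → [-14, -14, -14]
swap   → [-14, -14, -14]
-      → [-14, 0]
negate → [-14, 0]
drop   → [-14]
6      → [-14, 6]
3      → [-14, 6, 3]
-      → [-14, 3]
*      → [-42]
negate → [42]
negate → [-42]

-42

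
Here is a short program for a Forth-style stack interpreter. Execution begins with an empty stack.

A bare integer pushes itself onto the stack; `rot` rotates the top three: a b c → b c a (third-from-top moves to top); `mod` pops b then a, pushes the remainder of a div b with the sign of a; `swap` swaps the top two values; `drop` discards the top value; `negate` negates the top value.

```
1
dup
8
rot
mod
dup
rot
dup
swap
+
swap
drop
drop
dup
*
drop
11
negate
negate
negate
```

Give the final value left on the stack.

-11

1      → 1
dup    → 1 1
8      → 1 1 8
rot    → 1 8 1
mod    → 1 0
dup    → 1 0 0
rot    → 0 0 1
dup    → 0 0 1 1
swap   → 0 0 1 1
+      → 0 0 2
swap   → 0 2 0
drop   → 0 2
drop   → 0
dup    → 0 0
*      → 0
drop   → (empty)
11     → 11
negate → -11
negate → 11
negate → -11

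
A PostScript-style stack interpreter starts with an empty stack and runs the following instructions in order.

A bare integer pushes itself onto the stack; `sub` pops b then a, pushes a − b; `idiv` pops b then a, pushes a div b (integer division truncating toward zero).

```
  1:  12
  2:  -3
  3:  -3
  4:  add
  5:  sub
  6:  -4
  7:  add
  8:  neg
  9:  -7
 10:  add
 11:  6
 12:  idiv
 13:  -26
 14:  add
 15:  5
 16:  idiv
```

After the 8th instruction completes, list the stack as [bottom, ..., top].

12  : 12
-3  : 12 -3
-3  : 12 -3 -3
add : 12 -6
sub : 18
-4  : 18 -4
add : 14
neg : -14

[-14]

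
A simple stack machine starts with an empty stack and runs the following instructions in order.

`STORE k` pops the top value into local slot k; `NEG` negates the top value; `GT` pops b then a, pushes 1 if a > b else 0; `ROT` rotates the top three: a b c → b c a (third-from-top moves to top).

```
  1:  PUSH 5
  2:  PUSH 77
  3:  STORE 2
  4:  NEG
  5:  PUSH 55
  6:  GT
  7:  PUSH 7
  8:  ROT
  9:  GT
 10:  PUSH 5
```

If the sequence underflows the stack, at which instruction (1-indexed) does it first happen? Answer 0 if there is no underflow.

PUSH 5   [5]
PUSH 77  [5, 77]
STORE 2  [5]
NEG      [-5]
PUSH 55  [-5, 55]
GT       [0]
PUSH 7   [0, 7]
ROT  — needs 3 operands, stack has 2 → underflow

8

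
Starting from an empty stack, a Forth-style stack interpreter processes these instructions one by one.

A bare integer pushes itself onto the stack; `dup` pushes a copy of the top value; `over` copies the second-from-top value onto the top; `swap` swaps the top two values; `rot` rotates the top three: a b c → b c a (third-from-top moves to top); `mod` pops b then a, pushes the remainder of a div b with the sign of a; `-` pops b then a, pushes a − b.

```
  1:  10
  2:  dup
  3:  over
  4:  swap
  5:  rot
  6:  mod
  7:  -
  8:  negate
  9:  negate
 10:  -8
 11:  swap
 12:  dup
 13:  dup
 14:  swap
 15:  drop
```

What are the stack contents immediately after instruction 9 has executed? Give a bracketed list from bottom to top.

10      [10]
dup     [10, 10]
over    [10, 10, 10]
swap    [10, 10, 10]
rot     [10, 10, 10]
mod     [10, 0]
-       [10]
negate  [-10]
negate  [10]

[10]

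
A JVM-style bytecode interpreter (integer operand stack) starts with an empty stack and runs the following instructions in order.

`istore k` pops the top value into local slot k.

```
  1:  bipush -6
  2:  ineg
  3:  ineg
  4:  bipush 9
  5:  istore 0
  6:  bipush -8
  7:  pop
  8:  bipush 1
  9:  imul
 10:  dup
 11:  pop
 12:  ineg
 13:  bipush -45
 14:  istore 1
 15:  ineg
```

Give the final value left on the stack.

bipush -6  : -6
ineg       : 6
ineg       : -6
bipush 9   : -6 9
istore 0   : -6
bipush -8  : -6 -8
pop        : -6
bipush 1   : -6 1
imul       : -6
dup        : -6 -6
pop        : -6
ineg       : 6
bipush -45 : 6 -45
istore 1   : 6
ineg       : -6

-6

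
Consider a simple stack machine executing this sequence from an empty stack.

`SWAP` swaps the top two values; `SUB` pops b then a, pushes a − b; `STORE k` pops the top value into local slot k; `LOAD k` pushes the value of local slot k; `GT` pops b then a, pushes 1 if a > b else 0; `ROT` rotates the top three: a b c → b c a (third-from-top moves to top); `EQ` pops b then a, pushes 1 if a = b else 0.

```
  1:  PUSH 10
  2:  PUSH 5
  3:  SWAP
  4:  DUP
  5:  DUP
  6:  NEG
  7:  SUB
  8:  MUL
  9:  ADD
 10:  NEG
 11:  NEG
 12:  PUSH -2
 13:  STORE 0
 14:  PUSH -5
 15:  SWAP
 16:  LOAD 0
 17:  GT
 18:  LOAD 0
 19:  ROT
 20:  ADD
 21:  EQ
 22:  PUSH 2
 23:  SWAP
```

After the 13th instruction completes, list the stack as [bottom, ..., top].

[205]

PUSH 10 → 10
PUSH 5  → 10 5
SWAP    → 5 10
DUP     → 5 10 10
DUP     → 5 10 10 10
NEG     → 5 10 10 -10
SUB     → 5 10 20
MUL     → 5 200
ADD     → 205
NEG     → -205
NEG     → 205
PUSH -2 → 205 -2
STORE 0 → 205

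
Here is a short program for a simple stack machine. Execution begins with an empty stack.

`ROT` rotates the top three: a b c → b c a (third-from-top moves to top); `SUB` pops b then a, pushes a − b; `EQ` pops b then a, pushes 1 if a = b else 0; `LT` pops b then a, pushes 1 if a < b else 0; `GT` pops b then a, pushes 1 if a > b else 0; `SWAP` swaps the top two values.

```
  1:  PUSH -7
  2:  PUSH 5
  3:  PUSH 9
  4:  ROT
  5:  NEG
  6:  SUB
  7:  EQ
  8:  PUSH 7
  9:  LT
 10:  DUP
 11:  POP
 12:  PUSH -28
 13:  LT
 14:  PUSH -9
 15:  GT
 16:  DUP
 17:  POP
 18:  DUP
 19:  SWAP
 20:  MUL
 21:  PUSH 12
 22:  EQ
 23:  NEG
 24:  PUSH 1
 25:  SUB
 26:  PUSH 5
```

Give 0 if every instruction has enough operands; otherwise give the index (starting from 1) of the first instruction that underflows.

PUSH -7  → -7
PUSH 5   → -7 5
PUSH 9   → -7 5 9
ROT      → 5 9 -7
NEG      → 5 9 7
SUB      → 5 2
EQ       → 0
PUSH 7   → 0 7
LT       → 1
DUP      → 1 1
POP      → 1
PUSH -28 → 1 -28
LT       → 0
PUSH -9  → 0 -9
GT       → 1
DUP      → 1 1
POP      → 1
DUP      → 1 1
SWAP     → 1 1
MUL      → 1
PUSH 12  → 1 12
EQ       → 0
NEG      → 0
PUSH 1   → 0 1
SUB      → -1
PUSH 5   → -1 5

0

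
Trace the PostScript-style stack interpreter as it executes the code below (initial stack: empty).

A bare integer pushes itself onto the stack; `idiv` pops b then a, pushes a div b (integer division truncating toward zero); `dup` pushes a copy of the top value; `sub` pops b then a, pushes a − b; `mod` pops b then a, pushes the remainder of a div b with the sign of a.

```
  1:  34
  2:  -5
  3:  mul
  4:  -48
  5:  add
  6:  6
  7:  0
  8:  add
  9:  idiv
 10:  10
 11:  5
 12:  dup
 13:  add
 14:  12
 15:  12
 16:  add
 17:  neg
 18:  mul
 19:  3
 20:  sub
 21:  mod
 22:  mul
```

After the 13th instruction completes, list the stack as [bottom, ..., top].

[-36, 10, 10]

34   → [34]
-5   → [34, -5]
mul  → [-170]
-48  → [-170, -48]
add  → [-218]
6    → [-218, 6]
0    → [-218, 6, 0]
add  → [-218, 6]
idiv → [-36]
10   → [-36, 10]
5    → [-36, 10, 5]
dup  → [-36, 10, 5, 5]
add  → [-36, 10, 10]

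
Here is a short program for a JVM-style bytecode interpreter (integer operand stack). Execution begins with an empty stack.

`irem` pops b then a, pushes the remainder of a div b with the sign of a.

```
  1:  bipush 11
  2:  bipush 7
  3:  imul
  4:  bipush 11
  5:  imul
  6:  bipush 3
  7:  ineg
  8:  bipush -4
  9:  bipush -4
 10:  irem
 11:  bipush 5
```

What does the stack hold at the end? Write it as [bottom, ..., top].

[847, -3, 0, 5]

bipush 11 → 11
bipush 7  → 11 7
imul      → 77
bipush 11 → 77 11
imul      → 847
bipush 3  → 847 3
ineg      → 847 -3
bipush -4 → 847 -3 -4
bipush -4 → 847 -3 -4 -4
irem      → 847 -3 0
bipush 5  → 847 -3 0 5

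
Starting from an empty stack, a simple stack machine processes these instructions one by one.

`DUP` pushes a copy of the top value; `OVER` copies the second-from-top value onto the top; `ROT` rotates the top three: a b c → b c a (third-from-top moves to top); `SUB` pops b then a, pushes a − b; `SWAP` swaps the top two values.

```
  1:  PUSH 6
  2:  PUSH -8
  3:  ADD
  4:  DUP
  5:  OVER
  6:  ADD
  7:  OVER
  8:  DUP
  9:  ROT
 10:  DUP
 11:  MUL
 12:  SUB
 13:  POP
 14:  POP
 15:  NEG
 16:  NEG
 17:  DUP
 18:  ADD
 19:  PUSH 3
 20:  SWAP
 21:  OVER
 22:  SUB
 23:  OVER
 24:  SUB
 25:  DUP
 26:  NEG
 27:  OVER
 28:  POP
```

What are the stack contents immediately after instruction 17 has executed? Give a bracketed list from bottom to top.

[-2, -2]

PUSH 6  -> [6]
PUSH -8 -> [6, -8]
ADD     -> [-2]
DUP     -> [-2, -2]
OVER    -> [-2, -2, -2]
ADD     -> [-2, -4]
OVER    -> [-2, -4, -2]
DUP     -> [-2, -4, -2, -2]
ROT     -> [-2, -2, -2, -4]
DUP     -> [-2, -2, -2, -4, -4]
MUL     -> [-2, -2, -2, 16]
SUB     -> [-2, -2, -18]
POP     -> [-2, -2]
POP     -> [-2]
NEG     -> [2]
NEG     -> [-2]
DUP     -> [-2, -2]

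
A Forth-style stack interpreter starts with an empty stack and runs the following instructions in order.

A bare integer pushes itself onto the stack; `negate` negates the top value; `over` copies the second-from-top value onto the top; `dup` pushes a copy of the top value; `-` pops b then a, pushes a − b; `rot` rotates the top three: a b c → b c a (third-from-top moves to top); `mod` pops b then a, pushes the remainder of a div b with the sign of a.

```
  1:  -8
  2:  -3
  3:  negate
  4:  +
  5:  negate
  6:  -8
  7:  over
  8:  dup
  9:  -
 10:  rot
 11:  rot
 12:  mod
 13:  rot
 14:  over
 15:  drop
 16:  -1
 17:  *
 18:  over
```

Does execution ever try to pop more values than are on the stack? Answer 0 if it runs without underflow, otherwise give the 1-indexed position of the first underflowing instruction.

-8      [-8]
-3      [-8, -3]
negate  [-8, 3]
+       [-5]
negate  [5]
-8      [5, -8]
over    [5, -8, 5]
dup     [5, -8, 5, 5]
-       [5, -8, 0]
rot     [-8, 0, 5]
rot     [0, 5, -8]
mod     [0, 5]
rot  — needs 3 operands, stack has 2 → underflow

13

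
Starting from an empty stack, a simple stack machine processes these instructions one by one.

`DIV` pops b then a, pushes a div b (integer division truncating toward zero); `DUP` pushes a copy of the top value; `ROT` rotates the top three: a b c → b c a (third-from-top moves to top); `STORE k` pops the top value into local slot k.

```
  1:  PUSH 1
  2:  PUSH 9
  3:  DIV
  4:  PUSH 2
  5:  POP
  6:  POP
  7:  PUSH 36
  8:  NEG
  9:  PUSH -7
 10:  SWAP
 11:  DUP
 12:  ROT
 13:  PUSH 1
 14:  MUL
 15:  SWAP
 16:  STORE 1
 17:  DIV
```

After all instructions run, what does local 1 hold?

PUSH 1  → [1]
PUSH 9  → [1, 9]
DIV     → [0]
PUSH 2  → [0, 2]
POP     → [0]
POP     → []
PUSH 36 → [36]
NEG     → [-36]
PUSH -7 → [-36, -7]
SWAP    → [-7, -36]
DUP     → [-7, -36, -36]
ROT     → [-36, -36, -7]
PUSH 1  → [-36, -36, -7, 1]
MUL     → [-36, -36, -7]
SWAP    → [-36, -7, -36]
STORE 1 → [-36, -7]
DIV     → [5]

-36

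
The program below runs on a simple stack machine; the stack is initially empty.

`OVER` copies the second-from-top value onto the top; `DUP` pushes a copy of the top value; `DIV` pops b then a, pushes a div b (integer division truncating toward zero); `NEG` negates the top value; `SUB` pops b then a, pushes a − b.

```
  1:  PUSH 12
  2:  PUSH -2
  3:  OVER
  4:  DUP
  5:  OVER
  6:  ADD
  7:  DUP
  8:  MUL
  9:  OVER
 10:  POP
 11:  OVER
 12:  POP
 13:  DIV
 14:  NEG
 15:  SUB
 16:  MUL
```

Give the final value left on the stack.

-24

PUSH 12 -> [12]
PUSH -2 -> [12, -2]
OVER    -> [12, -2, 12]
DUP     -> [12, -2, 12, 12]
OVER    -> [12, -2, 12, 12, 12]
ADD     -> [12, -2, 12, 24]
DUP     -> [12, -2, 12, 24, 24]
MUL     -> [12, -2, 12, 576]
OVER    -> [12, -2, 12, 576, 12]
POP     -> [12, -2, 12, 576]
OVER    -> [12, -2, 12, 576, 12]
POP     -> [12, -2, 12, 576]
DIV     -> [12, -2, 0]
NEG     -> [12, -2, 0]
SUB     -> [12, -2]
MUL     -> [-24]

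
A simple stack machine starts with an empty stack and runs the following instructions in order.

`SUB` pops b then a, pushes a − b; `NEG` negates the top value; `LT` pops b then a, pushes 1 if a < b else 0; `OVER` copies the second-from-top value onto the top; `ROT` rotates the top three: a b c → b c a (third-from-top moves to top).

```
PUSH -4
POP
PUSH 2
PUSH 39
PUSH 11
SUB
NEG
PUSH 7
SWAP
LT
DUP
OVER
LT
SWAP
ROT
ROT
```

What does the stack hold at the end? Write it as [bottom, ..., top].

PUSH -4  [-4]
POP      []
PUSH 2   [2]
PUSH 39  [2, 39]
PUSH 11  [2, 39, 11]
SUB      [2, 28]
NEG      [2, -28]
PUSH 7   [2, -28, 7]
SWAP     [2, 7, -28]
LT       [2, 0]
DUP      [2, 0, 0]
OVER     [2, 0, 0, 0]
LT       [2, 0, 0]
SWAP     [2, 0, 0]
ROT      [0, 0, 2]
ROT      [0, 2, 0]

[0, 2, 0]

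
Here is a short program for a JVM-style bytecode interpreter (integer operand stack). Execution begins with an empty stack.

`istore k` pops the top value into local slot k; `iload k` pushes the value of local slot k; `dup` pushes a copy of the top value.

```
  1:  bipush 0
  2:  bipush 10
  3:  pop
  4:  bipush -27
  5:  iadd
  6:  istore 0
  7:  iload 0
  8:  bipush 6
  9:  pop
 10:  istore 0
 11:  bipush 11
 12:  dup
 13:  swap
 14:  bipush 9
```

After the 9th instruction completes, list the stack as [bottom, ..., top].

bipush 0   → 0
bipush 10  → 0 10
pop        → 0
bipush -27 → 0 -27
iadd       → -27
istore 0   → (empty)
iload 0    → -27
bipush 6   → -27 6
pop        → -27

[-27]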